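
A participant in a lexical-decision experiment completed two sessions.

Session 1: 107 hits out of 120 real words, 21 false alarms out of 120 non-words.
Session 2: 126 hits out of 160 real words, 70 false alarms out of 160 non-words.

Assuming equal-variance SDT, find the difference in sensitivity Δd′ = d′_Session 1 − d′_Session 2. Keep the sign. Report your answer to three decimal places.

Session 1: z(0.8917) = 1.2356, z(0.1750) = -0.9346, d' = 2.1702
Session 2: z(0.7875) = 0.7978, z(0.4375) = -0.1573, d' = 0.9551
Δd' = d'_Session 1 − d'_Session 2 = 2.1702 − 0.9551 = 1.2151
Session 1 has the higher sensitivity.

Δd′ = 1.215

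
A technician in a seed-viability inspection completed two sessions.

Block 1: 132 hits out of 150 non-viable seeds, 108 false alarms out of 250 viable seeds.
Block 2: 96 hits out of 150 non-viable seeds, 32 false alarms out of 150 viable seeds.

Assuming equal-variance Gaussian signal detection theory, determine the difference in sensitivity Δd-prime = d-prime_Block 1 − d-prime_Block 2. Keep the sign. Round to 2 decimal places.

Block 1: z(0.8800) = 1.175, z(0.4320) = -0.171, d' = 1.346
Block 2: z(0.6400) = 0.358, z(0.2133) = -0.795, d' = 1.153
Δd' = d'_Block 1 − d'_Block 2 = 1.346 − 1.153 = 0.193
Block 1 has the higher sensitivity.

Δd-prime = 0.19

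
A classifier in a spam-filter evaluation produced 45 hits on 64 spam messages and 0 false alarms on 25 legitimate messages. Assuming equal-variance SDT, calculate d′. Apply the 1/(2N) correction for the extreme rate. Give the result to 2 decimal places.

d′ = 2.59

The false-alarm rate is 0/25 = 0, so apply the 1/(2N) correction: FA → 1/(2·25) = 0.02000.
z(H) = z(0.70312) = 0.533
z(FA) = z(0.02000) = -2.054
d' = 0.533 − (-2.054) = 2.587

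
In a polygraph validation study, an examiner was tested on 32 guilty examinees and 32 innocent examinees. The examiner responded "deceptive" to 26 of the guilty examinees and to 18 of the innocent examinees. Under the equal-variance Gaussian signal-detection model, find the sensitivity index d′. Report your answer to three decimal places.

d′ = 0.730

H = 26/32 = 0.8125
FA = 18/32 = 0.5625
z(H) = 0.8871
z(FA) = 0.1573
d' = z(H) − z(FA) = 0.8871 − 0.1573 = 0.7298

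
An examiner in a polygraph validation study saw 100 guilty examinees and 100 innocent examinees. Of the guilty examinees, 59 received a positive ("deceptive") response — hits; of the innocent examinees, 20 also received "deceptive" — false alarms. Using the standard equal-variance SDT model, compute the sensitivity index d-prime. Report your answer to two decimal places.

d-prime = 1.07

H = 59/100 = 0.5900
FA = 20/100 = 0.2000
Φ⁻¹(H) = Φ⁻¹(0.5900) = 0.228
Φ⁻¹(FA) = Φ⁻¹(0.2000) = -0.842
d' = z(H) − z(FA) = 0.228 − (-0.842) = 1.070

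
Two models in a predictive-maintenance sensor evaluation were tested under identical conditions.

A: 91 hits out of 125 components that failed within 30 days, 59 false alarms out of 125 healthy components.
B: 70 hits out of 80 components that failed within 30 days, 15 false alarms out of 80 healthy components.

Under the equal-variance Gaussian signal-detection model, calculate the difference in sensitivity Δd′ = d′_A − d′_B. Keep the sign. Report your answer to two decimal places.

A: z(0.7280) = 0.607, z(0.4720) = -0.070, d' = 0.677
B: z(0.8750) = 1.150, z(0.1875) = -0.887, d' = 2.037
Δd' = d'_A − d'_B = 0.677 − 2.037 = -1.360
B has the higher sensitivity.

Δd′ = -1.36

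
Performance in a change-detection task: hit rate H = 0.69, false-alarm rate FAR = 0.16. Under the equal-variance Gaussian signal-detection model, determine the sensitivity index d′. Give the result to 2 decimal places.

z(H) = z(0.69) = 0.496
z(FA) = z(0.16) = -0.994
d' = z(H) − z(FA) = 0.496 − (-0.994) = 1.490

d′ = 1.49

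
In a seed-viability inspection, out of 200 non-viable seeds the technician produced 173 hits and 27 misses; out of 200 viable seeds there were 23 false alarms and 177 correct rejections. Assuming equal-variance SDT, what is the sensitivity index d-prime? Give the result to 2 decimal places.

d-prime = 2.30

H = 173/200 = 0.8650
FA = 23/200 = 0.1150
z(H) = z(0.8650) = 1.103
z(FA) = z(0.1150) = -1.200
d' = z(H) − z(FA) = 1.103 − (-1.200) = 2.303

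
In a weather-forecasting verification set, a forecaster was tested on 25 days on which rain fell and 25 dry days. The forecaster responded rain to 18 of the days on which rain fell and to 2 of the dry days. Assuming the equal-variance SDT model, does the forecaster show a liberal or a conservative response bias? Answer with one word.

z(H) = 0.583, z(FA) = -1.405
c = −½·(z(H) + z(FA)) = 0.411
c > 0 → conservative criterion (biased toward responding “no”).

conservative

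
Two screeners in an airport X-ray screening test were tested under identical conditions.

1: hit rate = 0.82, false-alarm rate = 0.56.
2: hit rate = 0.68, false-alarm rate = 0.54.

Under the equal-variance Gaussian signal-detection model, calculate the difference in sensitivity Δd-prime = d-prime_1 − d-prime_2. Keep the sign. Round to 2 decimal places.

1: z(0.82) = 0.915, z(0.56) = 0.151, d' = 0.764
2: z(0.68) = 0.468, z(0.54) = 0.100, d' = 0.368
Δd' = d'_1 − d'_2 = 0.764 − 0.368 = 0.396
1 has the higher sensitivity.

Δd-prime = 0.40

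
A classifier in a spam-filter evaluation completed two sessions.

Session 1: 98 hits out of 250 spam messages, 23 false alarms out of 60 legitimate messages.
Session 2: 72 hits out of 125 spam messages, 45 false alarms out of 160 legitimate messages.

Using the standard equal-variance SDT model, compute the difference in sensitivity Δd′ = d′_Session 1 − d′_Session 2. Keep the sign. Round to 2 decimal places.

Δd′ = -0.75

Session 1: z(0.3920) = -0.274, z(0.3833) = -0.297, d' = 0.023
Session 2: z(0.5760) = 0.192, z(0.2812) = -0.579, d' = 0.771
Δd' = d'_Session 1 − d'_Session 2 = 0.023 − 0.771 = -0.748
Session 2 has the higher sensitivity.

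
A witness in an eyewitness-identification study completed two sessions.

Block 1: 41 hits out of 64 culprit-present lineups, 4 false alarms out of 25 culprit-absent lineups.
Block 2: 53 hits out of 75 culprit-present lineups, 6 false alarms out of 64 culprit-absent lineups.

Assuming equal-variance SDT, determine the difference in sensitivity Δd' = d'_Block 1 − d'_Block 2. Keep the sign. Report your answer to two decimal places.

Block 1: z(0.6406) = 0.360, z(0.1600) = -0.994, d' = 1.354
Block 2: z(0.7067) = 0.544, z(0.0938) = -1.318, d' = 1.862
Δd' = d'_Block 1 − d'_Block 2 = 1.354 − 1.862 = -0.508
Block 2 has the higher sensitivity.

Δd' = -0.51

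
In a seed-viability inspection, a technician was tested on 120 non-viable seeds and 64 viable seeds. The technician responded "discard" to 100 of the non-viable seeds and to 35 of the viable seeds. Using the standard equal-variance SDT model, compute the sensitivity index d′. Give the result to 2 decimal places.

H = 100/120 = 0.8333
FA = 35/64 = 0.5469
z(H) = 0.9673
z(FA) = 0.1178
d' = z(H) − z(FA) = 0.9673 − 0.1178 = 0.8495

d′ = 0.85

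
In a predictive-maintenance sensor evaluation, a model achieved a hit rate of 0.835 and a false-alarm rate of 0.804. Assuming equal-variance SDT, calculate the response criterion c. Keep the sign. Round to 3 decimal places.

z(H) = z(0.835) = 0.9741
z(FA) = z(0.804) = 0.8560
c = −½·[z(H) + z(FA)] = −0.5 × (0.9741 + 0.8560) = -0.91505

c = -0.915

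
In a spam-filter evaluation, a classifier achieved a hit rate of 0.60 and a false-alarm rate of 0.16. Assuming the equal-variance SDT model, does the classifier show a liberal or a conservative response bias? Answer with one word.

conservative

z(H) = 0.253, z(FA) = -0.994
c = −½·(z(H) + z(FA)) = 0.3705
c > 0 → conservative criterion (biased toward responding “no”).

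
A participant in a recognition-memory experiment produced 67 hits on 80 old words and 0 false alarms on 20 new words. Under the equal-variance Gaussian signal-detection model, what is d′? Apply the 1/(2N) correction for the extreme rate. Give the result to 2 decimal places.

The false-alarm rate is 0/20 = 0, so apply the 1/(2N) correction: FA → 1/(2·20) = 0.02500.
z(H) = z(0.83750) = 0.984
z(FA) = z(0.02500) = -1.960
d' = 0.984 − (-1.960) = 2.944

d′ = 2.94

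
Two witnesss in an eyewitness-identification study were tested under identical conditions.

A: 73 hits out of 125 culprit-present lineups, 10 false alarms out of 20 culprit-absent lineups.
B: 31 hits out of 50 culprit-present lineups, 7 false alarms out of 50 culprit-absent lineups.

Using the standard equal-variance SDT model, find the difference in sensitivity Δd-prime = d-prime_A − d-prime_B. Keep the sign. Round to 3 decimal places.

Δd-prime = -1.174

A: z(0.5840) = 0.2121, z(0.5000) = 0.0000, d' = 0.2121
B: z(0.6200) = 0.3055, z(0.1400) = -1.0803, d' = 1.3858
Δd' = d'_A − d'_B = 0.2121 − 1.3858 = -1.1737
B has the higher sensitivity.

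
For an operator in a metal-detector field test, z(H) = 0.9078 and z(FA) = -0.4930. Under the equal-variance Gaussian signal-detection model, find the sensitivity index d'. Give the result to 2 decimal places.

d' = z(H) − z(FA) = 0.9078 − (-0.4930) = 1.4008

d' = 1.40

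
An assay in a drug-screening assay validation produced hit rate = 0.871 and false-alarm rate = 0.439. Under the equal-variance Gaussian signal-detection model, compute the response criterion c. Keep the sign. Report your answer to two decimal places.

c = -0.49

z(H) = 1.131
z(FA) = -0.154
c = −½·[z(H) + z(FA)] = −0.5 × (1.131 + (-0.154)) = -0.4885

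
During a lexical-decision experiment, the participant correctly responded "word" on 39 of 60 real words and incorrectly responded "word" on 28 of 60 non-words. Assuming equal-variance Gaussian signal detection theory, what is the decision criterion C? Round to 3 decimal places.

H = 39/60 = 0.6500
FA = 28/60 = 0.4667
z(H) = z(0.6500) = 0.3853
z(FA) = z(0.4667) = -0.0836
c = −½·[z(H) + z(FA)] = −0.5 × (0.3853 + (-0.0836)) = -0.15085

C = -0.151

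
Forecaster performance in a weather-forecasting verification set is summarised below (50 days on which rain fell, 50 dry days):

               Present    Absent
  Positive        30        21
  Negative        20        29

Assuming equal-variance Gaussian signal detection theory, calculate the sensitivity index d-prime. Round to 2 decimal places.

H = 30/50 = 0.6000
FA = 21/50 = 0.4200
z(0.6000) = 0.253, z(0.4200) = -0.202
d' = z(H) − z(FA) = 0.253 − (-0.202) = 0.455

d-prime = 0.46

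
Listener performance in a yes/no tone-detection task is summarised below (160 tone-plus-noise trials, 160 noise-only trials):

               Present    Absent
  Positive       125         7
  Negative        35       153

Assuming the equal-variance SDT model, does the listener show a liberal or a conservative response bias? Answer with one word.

z(H) = 0.776, z(FA) = -1.709
c = −½·(z(H) + z(FA)) = 0.4665
c > 0 → conservative criterion (biased toward responding “no”).

conservative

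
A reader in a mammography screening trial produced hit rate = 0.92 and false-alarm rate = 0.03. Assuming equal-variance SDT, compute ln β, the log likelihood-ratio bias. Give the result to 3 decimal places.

z(H) = 1.4051
z(FA) = -1.8808
ln β = −½·[z(H)² − z(FA)²] = −0.5 × (1.9743 − 3.5374) = 0.78155

ln β = 0.782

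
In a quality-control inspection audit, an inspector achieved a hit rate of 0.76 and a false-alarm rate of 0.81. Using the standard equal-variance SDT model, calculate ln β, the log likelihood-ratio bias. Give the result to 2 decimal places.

z(H) = z(0.76) = 0.706
z(FA) = z(0.81) = 0.878
ln β = −½·[z(H)² − z(FA)²] = −0.5 × (0.498 − 0.771) = 0.1365

ln β = 0.14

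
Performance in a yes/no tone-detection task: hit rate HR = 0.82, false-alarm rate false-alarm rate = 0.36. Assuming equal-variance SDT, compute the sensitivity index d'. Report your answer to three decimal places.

d' = 1.274

Φ⁻¹(0.82) = 0.9154, Φ⁻¹(0.36) = -0.3585
d' = z(H) − z(FA) = 0.9154 − (-0.3585) = 1.2739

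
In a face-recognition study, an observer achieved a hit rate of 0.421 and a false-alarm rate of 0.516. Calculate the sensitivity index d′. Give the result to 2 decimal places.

d′ = -0.24

z(H) = z(0.421) = -0.1993
z(FA) = z(0.516) = 0.0401
d' = z(H) − z(FA) = -0.1993 − 0.0401 = -0.2394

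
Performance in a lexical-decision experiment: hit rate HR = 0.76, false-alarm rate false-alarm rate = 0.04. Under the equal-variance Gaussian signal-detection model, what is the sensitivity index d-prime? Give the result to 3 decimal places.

d-prime = 2.457

z(H) = 0.7063
z(FA) = -1.7507
d' = z(H) − z(FA) = 0.7063 − (-1.7507) = 2.4570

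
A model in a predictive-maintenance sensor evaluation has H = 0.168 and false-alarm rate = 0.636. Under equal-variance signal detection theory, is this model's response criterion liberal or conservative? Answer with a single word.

conservative

z(H) = -0.962, z(FA) = 0.348
c = −½·(z(H) + z(FA)) = 0.307
c > 0 → conservative criterion (biased toward responding “no”).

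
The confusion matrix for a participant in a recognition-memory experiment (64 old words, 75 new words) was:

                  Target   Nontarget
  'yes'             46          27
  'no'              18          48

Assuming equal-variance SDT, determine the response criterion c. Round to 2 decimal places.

c = -0.11

H = 46/64 = 0.7188
FA = 27/75 = 0.3600
z(0.7188) = 0.579, z(0.3600) = -0.358
c = −½·[z(H) + z(FA)] = −0.5 × (0.579 + (-0.358)) = -0.1105
c < 0: the participant has a liberal response bias.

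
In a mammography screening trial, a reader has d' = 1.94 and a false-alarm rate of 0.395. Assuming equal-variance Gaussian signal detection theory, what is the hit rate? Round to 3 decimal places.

z(false-alarm rate) = z(0.395) = -0.2663
z(H) = z(FA) + d' = -0.2663 + 1.94 = 1.6737
hit rate = Φ(1.6737) = 0.9529

hit rate = 0.953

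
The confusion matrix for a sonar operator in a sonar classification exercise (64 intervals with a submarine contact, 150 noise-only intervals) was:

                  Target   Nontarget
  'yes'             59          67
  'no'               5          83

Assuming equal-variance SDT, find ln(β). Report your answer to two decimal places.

ln β = -1.00

H = 59/64 = 0.9219
FA = 67/150 = 0.4467
z(H) = z(0.9219) = 1.418
z(FA) = z(0.4467) = -0.134
ln β = −½·[z(H)² − z(FA)²] = −0.5 × (2.011 − 0.018) = -0.9965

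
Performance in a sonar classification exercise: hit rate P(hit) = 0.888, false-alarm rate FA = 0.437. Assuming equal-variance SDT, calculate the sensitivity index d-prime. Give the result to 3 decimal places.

d-prime = 1.375

Φ⁻¹(0.888) = 1.2160, Φ⁻¹(0.437) = -0.1586
d' = z(H) − z(FA) = 1.2160 − (-0.1586) = 1.3746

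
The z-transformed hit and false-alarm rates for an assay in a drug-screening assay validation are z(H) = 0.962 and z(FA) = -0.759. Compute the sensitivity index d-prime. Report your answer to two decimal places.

d-prime = 1.72

d' = z(H) − z(FA) = 0.962 − (-0.759) = 1.721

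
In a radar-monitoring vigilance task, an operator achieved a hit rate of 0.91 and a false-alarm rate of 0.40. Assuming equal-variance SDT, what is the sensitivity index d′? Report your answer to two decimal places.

d′ = 1.59

z(H) = z(0.91) = 1.3408
z(FA) = z(0.40) = -0.2533
d' = z(H) − z(FA) = 1.3408 − (-0.2533) = 1.5941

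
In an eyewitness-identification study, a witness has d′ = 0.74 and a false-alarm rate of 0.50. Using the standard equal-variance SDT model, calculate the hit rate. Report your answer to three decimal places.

hit rate = 0.770

z(false-alarm rate) = z(0.50) = 0.0000
z(H) = z(FA) + d' = 0.0000 + 0.74 = 0.7400
hit rate = Φ(0.7400) = 0.7704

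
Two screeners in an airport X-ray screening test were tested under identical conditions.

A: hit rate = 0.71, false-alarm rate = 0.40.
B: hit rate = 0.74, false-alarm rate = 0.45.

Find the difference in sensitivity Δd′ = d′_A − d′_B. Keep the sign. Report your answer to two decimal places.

Δd′ = 0.04

A: z(0.71) = 0.553, z(0.40) = -0.253, d' = 0.806
B: z(0.74) = 0.643, z(0.45) = -0.126, d' = 0.769
Δd' = d'_A − d'_B = 0.806 − 0.769 = 0.037
A has the higher sensitivity.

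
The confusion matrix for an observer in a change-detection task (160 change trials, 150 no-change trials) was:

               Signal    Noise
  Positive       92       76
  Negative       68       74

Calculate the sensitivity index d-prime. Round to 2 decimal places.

d-prime = 0.17

H = 92/160 = 0.5750
FA = 76/150 = 0.5067
z(H) = 0.189
z(FA) = 0.017
d' = z(H) − z(FA) = 0.189 − 0.017 = 0.172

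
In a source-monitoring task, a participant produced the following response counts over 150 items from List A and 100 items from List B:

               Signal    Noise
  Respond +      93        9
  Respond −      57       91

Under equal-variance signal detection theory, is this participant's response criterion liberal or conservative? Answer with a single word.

z(H) = 0.305, z(FA) = -1.341
c = −½·(z(H) + z(FA)) = 0.518
c > 0 → conservative criterion (biased toward responding “no”).

conservative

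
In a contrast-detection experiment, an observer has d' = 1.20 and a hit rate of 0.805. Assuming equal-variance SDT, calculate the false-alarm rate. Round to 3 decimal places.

z(hit rate) = z(0.805) = 0.8596
z(FA) = z(H) − d' = 0.8596 − 1.20 = -0.3404
false-alarm rate = Φ(-0.3404) = 0.3668

false-alarm rate = 0.367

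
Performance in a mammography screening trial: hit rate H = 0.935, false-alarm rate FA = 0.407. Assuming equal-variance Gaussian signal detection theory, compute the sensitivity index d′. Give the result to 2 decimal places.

z(H) = z(0.935) = 1.5141
z(FA) = z(0.407) = -0.2353
d' = z(H) − z(FA) = 1.5141 − (-0.2353) = 1.7494

d′ = 1.75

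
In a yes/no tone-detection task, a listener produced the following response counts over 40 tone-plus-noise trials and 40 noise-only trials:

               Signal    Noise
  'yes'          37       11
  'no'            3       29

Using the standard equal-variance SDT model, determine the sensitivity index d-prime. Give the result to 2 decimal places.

d-prime = 2.04

H = 37/40 = 0.9250
FA = 11/40 = 0.2750
Φ⁻¹(0.9250) = 1.4395, Φ⁻¹(0.2750) = -0.5978
d' = z(H) − z(FA) = 1.4395 − (-0.5978) = 2.0373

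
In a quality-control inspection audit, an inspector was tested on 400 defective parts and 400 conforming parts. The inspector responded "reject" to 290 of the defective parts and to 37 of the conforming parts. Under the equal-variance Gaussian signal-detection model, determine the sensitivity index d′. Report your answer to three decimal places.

H = 290/400 = 0.7250
FA = 37/400 = 0.0925
Φ⁻¹(0.7250) = 0.5978, Φ⁻¹(0.0925) = -1.3255
d' = z(H) − z(FA) = 0.5978 − (-1.3255) = 1.9233

d′ = 1.923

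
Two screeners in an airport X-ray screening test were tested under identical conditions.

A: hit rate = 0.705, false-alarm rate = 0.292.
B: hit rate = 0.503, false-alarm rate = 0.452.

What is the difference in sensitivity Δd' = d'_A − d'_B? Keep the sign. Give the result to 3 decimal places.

A: z(0.705) = 0.5388, z(0.292) = -0.5476, d' = 1.0864
B: z(0.503) = 0.0075, z(0.452) = -0.1206, d' = 0.1281
Δd' = d'_A − d'_B = 1.0864 − 0.1281 = 0.9583
A has the higher sensitivity.

Δd' = 0.958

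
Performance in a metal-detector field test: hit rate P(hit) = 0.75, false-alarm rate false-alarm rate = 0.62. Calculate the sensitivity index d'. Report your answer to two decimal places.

d' = 0.37

Φ⁻¹(H) = Φ⁻¹(0.75) = 0.674
Φ⁻¹(FA) = Φ⁻¹(0.62) = 0.305
d' = z(H) − z(FA) = 0.674 − 0.305 = 0.369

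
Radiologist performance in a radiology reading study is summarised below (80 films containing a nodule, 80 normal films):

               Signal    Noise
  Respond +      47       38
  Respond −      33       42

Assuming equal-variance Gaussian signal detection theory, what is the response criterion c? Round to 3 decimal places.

c = -0.079

H = 47/80 = 0.5875
FA = 38/80 = 0.4750
Φ⁻¹(H) = Φ⁻¹(0.5875) = 0.2211
Φ⁻¹(FA) = Φ⁻¹(0.4750) = -0.0627
c = −½·[z(H) + z(FA)] = −0.5 × (0.2211 + (-0.0627)) = -0.0792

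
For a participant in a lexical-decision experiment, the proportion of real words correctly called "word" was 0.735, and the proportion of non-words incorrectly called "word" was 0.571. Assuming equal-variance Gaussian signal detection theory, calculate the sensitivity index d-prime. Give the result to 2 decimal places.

Φ⁻¹(H) = 0.6280
Φ⁻¹(FA) = 0.1789
d' = z(H) − z(FA) = 0.6280 − 0.1789 = 0.4491

d-prime = 0.45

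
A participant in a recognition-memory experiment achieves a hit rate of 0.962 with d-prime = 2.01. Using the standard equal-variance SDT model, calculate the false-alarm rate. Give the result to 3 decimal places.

z(hit rate) = z(0.962) = 1.7744
z(FA) = z(H) − d' = 1.7744 − 2.01 = -0.2356
false-alarm rate = Φ(-0.2356) = 0.4069

false-alarm rate = 0.407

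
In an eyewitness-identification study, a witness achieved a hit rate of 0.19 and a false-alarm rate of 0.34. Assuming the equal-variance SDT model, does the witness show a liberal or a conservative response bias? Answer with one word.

conservative

z(H) = -0.878, z(FA) = -0.412
c = −½·(z(H) + z(FA)) = 0.645
c > 0 → conservative criterion (biased toward responding “no”).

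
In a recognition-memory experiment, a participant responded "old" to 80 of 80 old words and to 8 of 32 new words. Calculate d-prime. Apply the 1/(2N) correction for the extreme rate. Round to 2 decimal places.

d-prime = 3.17

The hit rate is 80/80 = 1, so apply the 1/(2N) correction: H → 1 − 1/(2·80) = 0.99375.
z(H) = z(0.99375) = 2.498
z(FA) = z(0.25000) = -0.674
d' = 2.498 − (-0.674) = 3.172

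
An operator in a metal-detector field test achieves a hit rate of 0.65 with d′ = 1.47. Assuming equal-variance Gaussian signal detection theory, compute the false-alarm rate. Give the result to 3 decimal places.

z(hit rate) = z(0.65) = 0.3853
z(FA) = z(H) − d' = 0.3853 − 1.47 = -1.0847
false-alarm rate = Φ(-1.0847) = 0.1390

false-alarm rate = 0.139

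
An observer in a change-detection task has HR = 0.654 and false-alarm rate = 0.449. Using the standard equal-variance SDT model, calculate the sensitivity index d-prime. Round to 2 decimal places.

d-prime = 0.52

z(H) = 0.3961
z(FA) = -0.1282
d' = z(H) − z(FA) = 0.3961 − (-0.1282) = 0.5243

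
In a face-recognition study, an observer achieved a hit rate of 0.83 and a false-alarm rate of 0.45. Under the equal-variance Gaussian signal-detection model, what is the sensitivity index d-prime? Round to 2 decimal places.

z(H) = z(0.83) = 0.9542
z(FA) = z(0.45) = -0.1257
d' = z(H) − z(FA) = 0.9542 − (-0.1257) = 1.0799

d-prime = 1.08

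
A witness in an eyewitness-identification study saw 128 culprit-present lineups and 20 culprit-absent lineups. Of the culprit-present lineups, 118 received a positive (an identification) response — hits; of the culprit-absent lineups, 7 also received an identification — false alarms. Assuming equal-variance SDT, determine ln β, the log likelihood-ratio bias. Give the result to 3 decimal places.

H = 118/128 = 0.9219
FA = 7/20 = 0.3500
z(H) = z(0.9219) = 1.4180
z(FA) = z(0.3500) = -0.3853
ln β = −½·[z(H)² − z(FA)²] = −0.5 × (2.0107 − 0.1485) = -0.9311

ln β = -0.931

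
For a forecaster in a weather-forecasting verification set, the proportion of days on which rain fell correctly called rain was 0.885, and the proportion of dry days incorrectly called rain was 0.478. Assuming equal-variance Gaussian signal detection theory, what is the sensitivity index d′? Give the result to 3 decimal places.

z(0.885) = 1.2004, z(0.478) = -0.0552
d' = z(H) − z(FA) = 1.2004 − (-0.0552) = 1.2556

d′ = 1.256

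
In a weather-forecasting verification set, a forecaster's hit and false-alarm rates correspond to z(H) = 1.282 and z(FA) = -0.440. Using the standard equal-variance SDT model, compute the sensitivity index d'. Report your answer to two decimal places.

d' = z(H) − z(FA) = 1.282 − (-0.440) = 1.722

d' = 1.72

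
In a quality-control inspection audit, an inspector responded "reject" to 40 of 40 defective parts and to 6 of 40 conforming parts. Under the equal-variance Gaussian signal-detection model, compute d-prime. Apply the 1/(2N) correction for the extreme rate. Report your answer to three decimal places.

d-prime = 3.278

The hit rate is 40/40 = 1, so apply the 1/(2N) correction: H → 1 − 1/(2·40) = 0.98750.
z(H) = z(0.98750) = 2.2414
z(FA) = z(0.15000) = -1.0364
d' = 2.2414 − (-1.0364) = 3.2778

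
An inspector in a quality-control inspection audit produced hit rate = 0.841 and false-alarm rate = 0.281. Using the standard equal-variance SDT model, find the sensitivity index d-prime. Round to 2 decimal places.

d-prime = 1.58

Φ⁻¹(H) = Φ⁻¹(0.841) = 0.9986
Φ⁻¹(FA) = Φ⁻¹(0.281) = -0.5799
d' = z(H) − z(FA) = 0.9986 − (-0.5799) = 1.5785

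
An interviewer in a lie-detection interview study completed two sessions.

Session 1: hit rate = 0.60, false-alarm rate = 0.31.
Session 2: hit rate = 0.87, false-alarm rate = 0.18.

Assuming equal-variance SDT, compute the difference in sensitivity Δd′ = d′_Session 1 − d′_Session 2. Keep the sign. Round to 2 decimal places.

Session 1: z(0.60) = 0.253, z(0.31) = -0.496, d' = 0.749
Session 2: z(0.87) = 1.126, z(0.18) = -0.915, d' = 2.041
Δd' = d'_Session 1 − d'_Session 2 = 0.749 − 2.041 = -1.292
Session 2 has the higher sensitivity.

Δd′ = -1.29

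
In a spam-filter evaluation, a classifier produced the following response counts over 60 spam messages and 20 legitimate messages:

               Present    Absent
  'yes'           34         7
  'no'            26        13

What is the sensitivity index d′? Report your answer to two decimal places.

d′ = 0.55

H = 34/60 = 0.5667
FA = 7/20 = 0.3500
z(0.5667) = 0.1680, z(0.3500) = -0.3853
d' = z(H) − z(FA) = 0.1680 − (-0.3853) = 0.5533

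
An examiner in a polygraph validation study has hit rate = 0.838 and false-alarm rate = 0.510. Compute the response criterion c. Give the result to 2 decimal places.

Φ⁻¹(H) = Φ⁻¹(0.838) = 0.986
Φ⁻¹(FA) = Φ⁻¹(0.510) = 0.025
c = −½·[z(H) + z(FA)] = −0.5 × (0.986 + 0.025) = -0.5055

c = -0.51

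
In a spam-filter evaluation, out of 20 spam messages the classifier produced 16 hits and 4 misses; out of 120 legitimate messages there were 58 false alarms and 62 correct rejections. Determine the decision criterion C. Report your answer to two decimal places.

H = 16/20 = 0.8000
FA = 58/120 = 0.4833
z(H) = 0.8416
z(FA) = -0.0419
c = −½·[z(H) + z(FA)] = −0.5 × (0.8416 + (-0.0419)) = -0.39985
c < 0: the classifier has a liberal response bias.

C = -0.40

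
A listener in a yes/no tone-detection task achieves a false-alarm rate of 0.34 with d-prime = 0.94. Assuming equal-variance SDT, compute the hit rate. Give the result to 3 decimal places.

hit rate = 0.701

z(false-alarm rate) = z(0.34) = -0.4125
z(H) = z(FA) + d' = -0.4125 + 0.94 = 0.5275
hit rate = Φ(0.5275) = 0.7011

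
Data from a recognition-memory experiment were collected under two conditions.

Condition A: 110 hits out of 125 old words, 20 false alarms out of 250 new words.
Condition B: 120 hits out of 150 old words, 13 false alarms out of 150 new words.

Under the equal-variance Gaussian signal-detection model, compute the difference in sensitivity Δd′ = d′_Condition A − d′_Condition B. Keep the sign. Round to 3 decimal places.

Condition A: z(0.8800) = 1.1750, z(0.0800) = -1.4051, d' = 2.5801
Condition B: z(0.8000) = 0.8416, z(0.0867) = -1.3614, d' = 2.2030
Δd' = d'_Condition A − d'_Condition B = 2.5801 − 2.2030 = 0.3771
Condition A has the higher sensitivity.

Δd′ = 0.377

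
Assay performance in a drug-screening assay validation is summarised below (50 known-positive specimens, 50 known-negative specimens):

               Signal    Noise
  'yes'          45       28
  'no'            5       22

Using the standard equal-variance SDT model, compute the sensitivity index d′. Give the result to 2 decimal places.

H = 45/50 = 0.9000
FA = 28/50 = 0.5600
Φ⁻¹(H) = 1.282
Φ⁻¹(FA) = 0.151
d' = z(H) − z(FA) = 1.282 − 0.151 = 1.131

d′ = 1.13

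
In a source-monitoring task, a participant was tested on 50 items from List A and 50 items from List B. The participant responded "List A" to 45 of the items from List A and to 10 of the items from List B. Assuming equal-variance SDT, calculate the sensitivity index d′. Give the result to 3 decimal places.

d′ = 2.123

H = 45/50 = 0.9000
FA = 10/50 = 0.2000
z(H) = z(0.9000) = 1.2816
z(FA) = z(0.2000) = -0.8416
d' = z(H) − z(FA) = 1.2816 − (-0.8416) = 2.1232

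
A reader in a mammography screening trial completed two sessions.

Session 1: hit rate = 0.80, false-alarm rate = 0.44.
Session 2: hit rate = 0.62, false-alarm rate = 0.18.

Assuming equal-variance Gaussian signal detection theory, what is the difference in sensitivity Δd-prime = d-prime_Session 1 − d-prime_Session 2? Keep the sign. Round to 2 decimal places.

Session 1: z(0.80) = 0.842, z(0.44) = -0.151, d' = 0.993
Session 2: z(0.62) = 0.305, z(0.18) = -0.915, d' = 1.220
Δd' = d'_Session 1 − d'_Session 2 = 0.993 − 1.220 = -0.227
Session 2 has the higher sensitivity.

Δd-prime = -0.23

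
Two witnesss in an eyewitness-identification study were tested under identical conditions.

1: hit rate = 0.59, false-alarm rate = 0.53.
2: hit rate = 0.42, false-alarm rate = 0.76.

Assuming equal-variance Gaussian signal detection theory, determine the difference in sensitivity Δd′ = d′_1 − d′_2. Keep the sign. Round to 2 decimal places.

Δd′ = 1.06

1: z(0.59) = 0.228, z(0.53) = 0.075, d' = 0.153
2: z(0.42) = -0.202, z(0.76) = 0.706, d' = -0.908
Δd' = d'_1 − d'_2 = 0.153 − (-0.908) = 1.061
1 has the higher sensitivity.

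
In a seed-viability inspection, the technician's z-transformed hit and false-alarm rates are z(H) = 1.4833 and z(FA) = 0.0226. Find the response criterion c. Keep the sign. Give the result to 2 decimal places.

c = -0.75

c = −½·[z(H) + z(FA)] = −½·(1.4833 + 0.0226) = -0.75295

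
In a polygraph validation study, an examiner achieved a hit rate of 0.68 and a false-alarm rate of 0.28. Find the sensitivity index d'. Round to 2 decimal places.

z(H) = 0.4677
z(FA) = -0.5828
d' = z(H) − z(FA) = 0.4677 − (-0.5828) = 1.0505

d' = 1.05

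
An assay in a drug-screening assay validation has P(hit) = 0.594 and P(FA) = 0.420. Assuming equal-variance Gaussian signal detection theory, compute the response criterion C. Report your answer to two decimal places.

C = -0.02

z(H) = 0.238
z(FA) = -0.202
c = −½·[z(H) + z(FA)] = −0.5 × (0.238 + (-0.202)) = -0.018
c < 0: the assay has a liberal response bias.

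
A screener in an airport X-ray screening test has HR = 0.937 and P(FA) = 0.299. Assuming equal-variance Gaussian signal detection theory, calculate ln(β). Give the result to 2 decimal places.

ln β = -1.03

z(H) = z(0.937) = 1.530
z(FA) = z(0.299) = -0.527
ln β = −½·[z(H)² − z(FA)²] = −0.5 × (2.341 − 0.278) = -1.0315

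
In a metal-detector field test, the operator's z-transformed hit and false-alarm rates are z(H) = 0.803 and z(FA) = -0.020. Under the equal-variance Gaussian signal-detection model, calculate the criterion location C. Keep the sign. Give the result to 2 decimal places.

c = −½·[z(H) + z(FA)] = −½·(0.803 + (-0.020)) = -0.3915
c < 0: the operator has a liberal response bias.

C = -0.39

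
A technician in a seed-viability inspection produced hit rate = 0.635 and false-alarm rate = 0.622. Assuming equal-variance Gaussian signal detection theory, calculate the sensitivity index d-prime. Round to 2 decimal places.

z(H) = 0.345
z(FA) = 0.311
d' = z(H) − z(FA) = 0.345 − 0.311 = 0.034

d-prime = 0.03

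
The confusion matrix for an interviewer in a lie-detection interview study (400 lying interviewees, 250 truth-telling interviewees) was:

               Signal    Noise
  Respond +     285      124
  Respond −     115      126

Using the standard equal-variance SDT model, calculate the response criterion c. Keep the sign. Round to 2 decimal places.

H = 285/400 = 0.7125
FA = 124/250 = 0.4960
Φ⁻¹(H) = Φ⁻¹(0.7125) = 0.561
Φ⁻¹(FA) = Φ⁻¹(0.4960) = -0.010
c = −½·[z(H) + z(FA)] = −0.5 × (0.561 + (-0.010)) = -0.2755
c < 0: the interviewer has a liberal response bias.

c = -0.28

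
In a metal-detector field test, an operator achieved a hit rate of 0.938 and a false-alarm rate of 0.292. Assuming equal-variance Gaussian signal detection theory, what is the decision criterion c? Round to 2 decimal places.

z(H) = z(0.938) = 1.538
z(FA) = z(0.292) = -0.548
c = −½·[z(H) + z(FA)] = −0.5 × (1.538 + (-0.548)) = -0.495
c < 0: the operator has a liberal response bias.

c = -0.50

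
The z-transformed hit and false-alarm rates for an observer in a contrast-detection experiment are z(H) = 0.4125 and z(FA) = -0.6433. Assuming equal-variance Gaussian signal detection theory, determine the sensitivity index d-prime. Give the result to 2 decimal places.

d-prime = 1.06

d' = z(H) − z(FA) = 0.4125 − (-0.6433) = 1.0558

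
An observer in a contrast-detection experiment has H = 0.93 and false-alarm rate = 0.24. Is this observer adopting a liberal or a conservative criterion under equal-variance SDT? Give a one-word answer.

z(H) = 1.476, z(FA) = -0.706
c = −½·(z(H) + z(FA)) = -0.385
c < 0 → liberal criterion (biased toward responding “yes”).

liberal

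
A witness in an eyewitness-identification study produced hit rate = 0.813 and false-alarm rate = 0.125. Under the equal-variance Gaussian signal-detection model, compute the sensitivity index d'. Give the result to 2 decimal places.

z(0.813) = 0.8890, z(0.125) = -1.1503
d' = z(H) − z(FA) = 0.8890 − (-1.1503) = 2.0393

d' = 2.04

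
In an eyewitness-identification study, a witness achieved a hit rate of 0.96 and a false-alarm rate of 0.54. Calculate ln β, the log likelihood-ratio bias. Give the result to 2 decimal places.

ln β = -1.53

z(H) = z(0.96) = 1.751
z(FA) = z(0.54) = 0.100
ln β = −½·[z(H)² − z(FA)²] = −0.5 × (3.066 − 0.010) = -1.528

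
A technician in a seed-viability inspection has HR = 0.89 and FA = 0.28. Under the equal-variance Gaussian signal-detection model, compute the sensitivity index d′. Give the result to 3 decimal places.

d′ = 1.809

z(0.89) = 1.2265, z(0.28) = -0.5828
d' = z(H) − z(FA) = 1.2265 − (-0.5828) = 1.8093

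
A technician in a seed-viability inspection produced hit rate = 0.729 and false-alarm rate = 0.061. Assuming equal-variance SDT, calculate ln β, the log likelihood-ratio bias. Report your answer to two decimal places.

ln β = 1.01

Φ⁻¹(H) = Φ⁻¹(0.729) = 0.610
Φ⁻¹(FA) = Φ⁻¹(0.061) = -1.546
ln β = −½·[z(H)² − z(FA)²] = −0.5 × (0.372 − 2.390) = 1.009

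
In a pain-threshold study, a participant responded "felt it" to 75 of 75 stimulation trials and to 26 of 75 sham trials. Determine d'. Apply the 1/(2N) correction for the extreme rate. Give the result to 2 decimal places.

The hit rate is 75/75 = 1, so apply the 1/(2N) correction: H → 1 − 1/(2·75) = 0.99333.
z(H) = z(0.99333) = 2.475
z(FA) = z(0.34667) = -0.394
d' = 2.475 − (-0.394) = 2.869

d' = 2.87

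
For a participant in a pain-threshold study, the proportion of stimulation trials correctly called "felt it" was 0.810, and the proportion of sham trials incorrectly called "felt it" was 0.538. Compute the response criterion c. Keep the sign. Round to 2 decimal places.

c = -0.49

z(H) = z(0.810) = 0.8779
z(FA) = z(0.538) = 0.0954
c = −½·[z(H) + z(FA)] = −0.5 × (0.8779 + 0.0954) = -0.48665
c < 0: the participant has a liberal response bias.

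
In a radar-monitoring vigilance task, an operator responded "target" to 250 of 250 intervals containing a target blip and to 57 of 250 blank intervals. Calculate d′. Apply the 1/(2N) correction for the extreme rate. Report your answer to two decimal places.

d′ = 3.62

The hit rate is 250/250 = 1, so apply the 1/(2N) correction: H → 1 − 1/(2·250) = 0.99800.
z(H) = z(0.99800) = 2.878
z(FA) = z(0.22800) = -0.745
d' = 2.878 − (-0.745) = 3.623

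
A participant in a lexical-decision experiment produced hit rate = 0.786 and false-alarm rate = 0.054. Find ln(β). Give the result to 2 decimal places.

ln β = 0.98

Φ⁻¹(0.786) = 0.793, Φ⁻¹(0.054) = -1.607
ln β = −½·[z(H)² − z(FA)²] = −0.5 × (0.629 − 2.582) = 0.9765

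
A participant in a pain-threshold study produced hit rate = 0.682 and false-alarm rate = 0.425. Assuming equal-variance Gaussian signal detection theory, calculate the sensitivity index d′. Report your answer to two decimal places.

Φ⁻¹(0.682) = 0.473, Φ⁻¹(0.425) = -0.189
d' = z(H) − z(FA) = 0.473 − (-0.189) = 0.662

d′ = 0.66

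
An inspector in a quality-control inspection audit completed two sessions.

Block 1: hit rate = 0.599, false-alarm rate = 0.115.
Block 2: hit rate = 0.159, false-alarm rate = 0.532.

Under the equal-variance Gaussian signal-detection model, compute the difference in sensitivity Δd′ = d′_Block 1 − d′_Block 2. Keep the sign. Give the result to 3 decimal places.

Δd′ = 2.530

Block 1: z(0.599) = 0.2508, z(0.115) = -1.2004, d' = 1.4512
Block 2: z(0.159) = -0.9986, z(0.532) = 0.0803, d' = -1.0789
Δd' = d'_Block 1 − d'_Block 2 = 1.4512 − (-1.0789) = 2.5301
Block 1 has the higher sensitivity.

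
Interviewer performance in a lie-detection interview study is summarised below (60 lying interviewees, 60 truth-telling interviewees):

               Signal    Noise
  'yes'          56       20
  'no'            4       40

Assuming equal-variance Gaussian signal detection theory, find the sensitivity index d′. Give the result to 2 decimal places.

d′ = 1.93

H = 56/60 = 0.9333
FA = 20/60 = 0.3333
z(0.9333) = 1.501, z(0.3333) = -0.431
d' = z(H) − z(FA) = 1.501 − (-0.431) = 1.932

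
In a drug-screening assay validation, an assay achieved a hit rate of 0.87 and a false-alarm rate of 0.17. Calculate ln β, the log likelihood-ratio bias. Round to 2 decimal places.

z(H) = 1.126
z(FA) = -0.954
ln β = −½·[z(H)² − z(FA)²] = −0.5 × (1.268 − 0.910) = -0.179

ln β = -0.18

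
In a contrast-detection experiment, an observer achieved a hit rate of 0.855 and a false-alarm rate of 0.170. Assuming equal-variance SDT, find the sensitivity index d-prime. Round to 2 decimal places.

z(H) = 1.0581
z(FA) = -0.9542
d' = z(H) − z(FA) = 1.0581 − (-0.9542) = 2.0123

d-prime = 2.01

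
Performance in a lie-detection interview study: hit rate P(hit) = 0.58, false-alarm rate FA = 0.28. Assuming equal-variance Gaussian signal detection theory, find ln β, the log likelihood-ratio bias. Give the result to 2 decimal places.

z(0.58) = 0.202, z(0.28) = -0.583
ln β = −½·[z(H)² − z(FA)²] = −0.5 × (0.041 − 0.340) = 0.1495

ln β = 0.15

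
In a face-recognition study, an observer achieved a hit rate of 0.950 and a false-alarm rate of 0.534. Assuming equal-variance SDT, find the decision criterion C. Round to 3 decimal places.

C = -0.865

z(0.950) = 1.6449, z(0.534) = 0.0853
c = −½·[z(H) + z(FA)] = −0.5 × (1.6449 + 0.0853) = -0.8651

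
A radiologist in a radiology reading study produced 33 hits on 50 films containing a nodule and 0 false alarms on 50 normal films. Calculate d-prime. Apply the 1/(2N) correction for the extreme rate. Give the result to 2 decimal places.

The false-alarm rate is 0/50 = 0, so apply the 1/(2N) correction: FA → 1/(2·50) = 0.01000.
z(H) = z(0.66000) = 0.412
z(FA) = z(0.01000) = -2.326
d' = 0.412 − (-2.326) = 2.738

d-prime = 2.74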